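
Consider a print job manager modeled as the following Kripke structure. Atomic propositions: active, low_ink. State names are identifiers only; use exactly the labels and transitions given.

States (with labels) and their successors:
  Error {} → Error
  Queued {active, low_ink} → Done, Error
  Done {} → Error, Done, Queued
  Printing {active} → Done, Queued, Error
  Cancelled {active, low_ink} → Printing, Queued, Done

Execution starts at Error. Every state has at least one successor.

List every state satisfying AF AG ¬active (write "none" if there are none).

States satisfying AG ¬active: {Error}.
States satisfying AF AG ¬active: {Error}.

{Error}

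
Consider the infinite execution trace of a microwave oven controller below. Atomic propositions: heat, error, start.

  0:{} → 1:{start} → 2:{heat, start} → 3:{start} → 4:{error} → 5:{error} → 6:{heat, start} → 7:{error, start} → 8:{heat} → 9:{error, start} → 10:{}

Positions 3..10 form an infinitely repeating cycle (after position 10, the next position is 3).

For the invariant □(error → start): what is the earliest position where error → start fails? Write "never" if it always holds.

4

Check error → start at each position in order: 0 ✓, 1 ✓, 2 ✓, 3 ✓.
At position 4 the labels are {error}, so error → start is false there. This is the first violation.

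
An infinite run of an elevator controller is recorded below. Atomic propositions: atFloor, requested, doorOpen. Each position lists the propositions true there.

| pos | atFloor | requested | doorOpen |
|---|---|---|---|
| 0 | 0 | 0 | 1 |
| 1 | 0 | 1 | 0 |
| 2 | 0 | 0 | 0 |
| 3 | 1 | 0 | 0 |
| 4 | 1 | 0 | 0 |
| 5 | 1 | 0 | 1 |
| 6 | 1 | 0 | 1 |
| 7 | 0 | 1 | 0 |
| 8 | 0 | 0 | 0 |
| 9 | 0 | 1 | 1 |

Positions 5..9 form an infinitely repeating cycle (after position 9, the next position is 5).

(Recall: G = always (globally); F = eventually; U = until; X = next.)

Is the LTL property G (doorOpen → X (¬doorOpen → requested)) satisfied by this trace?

doorOpen → X (¬doorOpen → requested) holds at every position 0..9, and those are all positions ever visited, so G (doorOpen → X (¬doorOpen → requested)) holds.
Positions where doorOpen holds: 0, 5, 6, 9.
Check X (¬doorOpen → requested) at each: 0→ok, 5→ok, 6→ok, 9→ok.

Holds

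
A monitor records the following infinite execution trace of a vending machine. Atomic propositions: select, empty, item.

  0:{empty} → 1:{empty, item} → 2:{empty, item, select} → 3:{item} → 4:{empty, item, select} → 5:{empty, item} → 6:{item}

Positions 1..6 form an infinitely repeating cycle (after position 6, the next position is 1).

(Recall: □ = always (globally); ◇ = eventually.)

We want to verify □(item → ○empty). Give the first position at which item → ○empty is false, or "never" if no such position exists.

Check item → ○empty at each position in order: 0 ✓, 1 ✓.
At position 2 the labels are {empty, item, select} and the next position 3 has {item}, so item → ○empty is false there. This is the first violation.

2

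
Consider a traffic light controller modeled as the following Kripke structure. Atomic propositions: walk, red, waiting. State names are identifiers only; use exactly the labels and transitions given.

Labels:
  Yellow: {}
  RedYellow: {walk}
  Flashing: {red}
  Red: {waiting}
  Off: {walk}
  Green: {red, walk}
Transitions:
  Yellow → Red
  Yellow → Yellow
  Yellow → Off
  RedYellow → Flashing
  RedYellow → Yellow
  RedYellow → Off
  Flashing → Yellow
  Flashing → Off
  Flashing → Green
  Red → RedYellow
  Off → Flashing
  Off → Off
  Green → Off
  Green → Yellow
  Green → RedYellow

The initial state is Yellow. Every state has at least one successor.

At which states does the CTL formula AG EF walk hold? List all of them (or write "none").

{Yellow, RedYellow, Flashing, Red, Off, Green}

States satisfying EF walk: {Yellow, RedYellow, Flashing, Red, Off, Green}.
States satisfying AG EF walk: {Yellow, RedYellow, Flashing, Red, Off, Green}.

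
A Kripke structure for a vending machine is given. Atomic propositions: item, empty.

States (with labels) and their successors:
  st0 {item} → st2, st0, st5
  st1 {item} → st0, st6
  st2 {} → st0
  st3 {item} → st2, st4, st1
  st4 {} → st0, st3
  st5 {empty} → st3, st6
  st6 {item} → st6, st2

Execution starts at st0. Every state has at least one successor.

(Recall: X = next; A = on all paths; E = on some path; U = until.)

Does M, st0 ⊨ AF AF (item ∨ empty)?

Satisfied

States satisfying AF (item ∨ empty): {st0, st1, st2, st3, st4, st5, st6}.
States satisfying AF AF (item ∨ empty): {st0, st1, st2, st3, st4, st5, st6}.
st0 ∈ Sat(AF AF (item ∨ empty)).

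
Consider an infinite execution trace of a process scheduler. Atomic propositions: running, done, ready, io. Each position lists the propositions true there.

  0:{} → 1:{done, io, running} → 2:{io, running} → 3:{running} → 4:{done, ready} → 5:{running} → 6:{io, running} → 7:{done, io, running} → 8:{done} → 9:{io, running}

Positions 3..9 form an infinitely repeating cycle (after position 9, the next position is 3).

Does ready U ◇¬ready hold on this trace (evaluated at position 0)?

Walking from position 0: ◇¬ready first holds at position 0, and ready holds at every earlier position along the way, so ready U ◇¬ready holds.

Satisfied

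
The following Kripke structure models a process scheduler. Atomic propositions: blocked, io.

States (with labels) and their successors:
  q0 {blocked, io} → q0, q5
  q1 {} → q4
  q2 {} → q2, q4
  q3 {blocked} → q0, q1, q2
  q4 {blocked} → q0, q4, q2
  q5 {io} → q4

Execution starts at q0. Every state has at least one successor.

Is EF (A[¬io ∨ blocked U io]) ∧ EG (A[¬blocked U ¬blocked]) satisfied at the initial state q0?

Does not hold

States satisfying A[¬io ∨ blocked U io]: {q0, q5}.
States satisfying EF (A[¬io ∨ blocked U io]): {q0, q1, q2, q3, q4, q5}.
States satisfying A[¬blocked U ¬blocked]: {q1, q2, q5}.
States satisfying EG (A[¬blocked U ¬blocked]): {q2}.
States satisfying EF (A[¬io ∨ blocked U io]) ∧ EG (A[¬blocked U ¬blocked]): {q2}.
q0 ∉ Sat(EF (A[¬io ∨ blocked U io]) ∧ EG (A[¬blocked U ¬blocked])).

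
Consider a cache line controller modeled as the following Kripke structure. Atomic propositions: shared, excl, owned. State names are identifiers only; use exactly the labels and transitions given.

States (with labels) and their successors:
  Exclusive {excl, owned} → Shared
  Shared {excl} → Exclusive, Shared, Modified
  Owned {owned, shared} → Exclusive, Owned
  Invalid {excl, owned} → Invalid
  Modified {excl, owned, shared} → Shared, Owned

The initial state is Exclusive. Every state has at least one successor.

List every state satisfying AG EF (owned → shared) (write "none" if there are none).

{Exclusive, Shared, Owned, Modified}

States satisfying EF (owned → shared): {Exclusive, Shared, Owned, Modified}.
States satisfying AG EF (owned → shared): {Exclusive, Shared, Owned, Modified}.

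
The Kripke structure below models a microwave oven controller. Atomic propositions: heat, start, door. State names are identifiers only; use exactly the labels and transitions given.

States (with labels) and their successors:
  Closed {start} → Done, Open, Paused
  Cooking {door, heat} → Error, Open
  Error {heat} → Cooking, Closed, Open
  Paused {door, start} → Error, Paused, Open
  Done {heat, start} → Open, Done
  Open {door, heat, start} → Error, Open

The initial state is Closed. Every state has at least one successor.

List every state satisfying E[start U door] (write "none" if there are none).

{Closed, Cooking, Paused, Done, Open}

States satisfying start: {Closed, Paused, Done, Open}.
States satisfying door: {Cooking, Paused, Open}.
States satisfying E[start U door]: {Closed, Cooking, Paused, Done, Open}.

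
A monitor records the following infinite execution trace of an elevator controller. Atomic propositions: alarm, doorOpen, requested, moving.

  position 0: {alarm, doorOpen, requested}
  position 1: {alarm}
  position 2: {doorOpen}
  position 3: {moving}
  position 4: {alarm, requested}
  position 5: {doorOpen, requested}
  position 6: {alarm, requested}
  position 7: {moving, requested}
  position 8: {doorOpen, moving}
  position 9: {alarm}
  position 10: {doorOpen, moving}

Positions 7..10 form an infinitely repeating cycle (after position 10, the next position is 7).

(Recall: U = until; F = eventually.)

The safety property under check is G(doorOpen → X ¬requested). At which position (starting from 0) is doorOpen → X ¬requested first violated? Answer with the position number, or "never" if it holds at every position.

Check doorOpen → X ¬requested at each position in order: 0 ✓, 1 ✓, 2 ✓, 3 ✓, 4 ✓.
At position 5 the labels are {doorOpen, requested} and the next position 6 has {alarm, requested}, so doorOpen → X ¬requested is false there. This is the first violation.

5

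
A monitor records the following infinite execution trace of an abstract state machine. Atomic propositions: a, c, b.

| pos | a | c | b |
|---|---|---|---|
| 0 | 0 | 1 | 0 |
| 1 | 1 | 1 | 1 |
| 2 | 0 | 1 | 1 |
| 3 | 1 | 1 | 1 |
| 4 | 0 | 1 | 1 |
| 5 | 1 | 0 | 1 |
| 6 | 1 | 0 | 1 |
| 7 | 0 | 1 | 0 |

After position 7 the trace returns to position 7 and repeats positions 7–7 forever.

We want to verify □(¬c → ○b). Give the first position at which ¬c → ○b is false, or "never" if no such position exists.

6

Check ¬c → ○b at each position in order: 0 ✓, 1 ✓, 2 ✓, 3 ✓, 4 ✓, 5 ✓.
At position 6 the labels are {a, b} and the next position 7 has {c}, so ¬c → ○b is false there. This is the first violation.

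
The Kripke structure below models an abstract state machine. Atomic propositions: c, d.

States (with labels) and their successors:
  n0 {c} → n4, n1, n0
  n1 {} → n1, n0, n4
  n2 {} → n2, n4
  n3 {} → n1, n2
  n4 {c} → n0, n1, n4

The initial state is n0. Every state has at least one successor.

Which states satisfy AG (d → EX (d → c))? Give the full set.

States satisfying d → EX (d → c): {n0, n1, n2, n3, n4}.
States satisfying AG (d → EX (d → c)): {n0, n1, n2, n3, n4}.

{n0, n1, n2, n3, n4}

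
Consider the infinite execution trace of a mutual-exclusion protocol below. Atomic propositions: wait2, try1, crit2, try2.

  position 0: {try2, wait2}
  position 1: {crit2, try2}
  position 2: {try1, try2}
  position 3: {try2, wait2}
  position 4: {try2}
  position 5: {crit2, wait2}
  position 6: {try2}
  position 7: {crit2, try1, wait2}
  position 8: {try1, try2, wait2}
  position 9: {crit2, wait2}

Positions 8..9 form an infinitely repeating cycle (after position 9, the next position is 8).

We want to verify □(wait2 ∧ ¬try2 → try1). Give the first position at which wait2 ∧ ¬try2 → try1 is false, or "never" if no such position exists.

5

Check wait2 ∧ ¬try2 → try1 at each position in order: 0 ✓, 1 ✓, 2 ✓, 3 ✓, 4 ✓.
At position 5 the labels are {crit2, wait2}, so wait2 ∧ ¬try2 → try1 is false there. This is the first violation.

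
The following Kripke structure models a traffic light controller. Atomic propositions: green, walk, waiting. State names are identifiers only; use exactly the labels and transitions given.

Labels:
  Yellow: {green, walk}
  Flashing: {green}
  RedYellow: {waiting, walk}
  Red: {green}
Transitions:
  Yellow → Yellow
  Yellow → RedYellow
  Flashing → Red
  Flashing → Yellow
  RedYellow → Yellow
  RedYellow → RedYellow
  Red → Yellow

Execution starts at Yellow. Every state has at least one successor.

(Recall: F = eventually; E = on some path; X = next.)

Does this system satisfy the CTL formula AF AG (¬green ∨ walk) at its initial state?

States satisfying AG (¬green ∨ walk): {Yellow, RedYellow}.
States satisfying AF AG (¬green ∨ walk): {Yellow, Flashing, RedYellow, Red}.
Yellow ∈ Sat(AF AG (¬green ∨ walk)).

Satisfied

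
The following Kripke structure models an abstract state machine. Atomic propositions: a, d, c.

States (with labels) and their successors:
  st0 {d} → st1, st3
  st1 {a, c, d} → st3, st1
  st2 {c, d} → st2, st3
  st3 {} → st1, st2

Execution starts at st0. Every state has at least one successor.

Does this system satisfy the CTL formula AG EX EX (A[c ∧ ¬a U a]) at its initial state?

Yes

States satisfying EX EX (A[c ∧ ¬a U a]): {st0, st1, st2, st3}.
States satisfying AG EX EX (A[c ∧ ¬a U a]): {st0, st1, st2, st3}.
Every state reachable from st0 satisfies EX EX (A[c ∧ ¬a U a]).
st0 ∈ Sat(AG EX EX (A[c ∧ ¬a U a])).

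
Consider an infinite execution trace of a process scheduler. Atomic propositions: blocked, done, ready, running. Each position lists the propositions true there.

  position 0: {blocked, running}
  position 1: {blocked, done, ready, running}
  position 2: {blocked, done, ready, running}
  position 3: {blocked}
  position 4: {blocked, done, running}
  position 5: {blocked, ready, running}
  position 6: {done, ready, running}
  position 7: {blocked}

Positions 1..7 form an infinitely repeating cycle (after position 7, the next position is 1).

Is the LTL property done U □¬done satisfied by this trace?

Violated

Walking from position 0: at position 0, □¬done has not yet held and done fails, so done U □¬done is false.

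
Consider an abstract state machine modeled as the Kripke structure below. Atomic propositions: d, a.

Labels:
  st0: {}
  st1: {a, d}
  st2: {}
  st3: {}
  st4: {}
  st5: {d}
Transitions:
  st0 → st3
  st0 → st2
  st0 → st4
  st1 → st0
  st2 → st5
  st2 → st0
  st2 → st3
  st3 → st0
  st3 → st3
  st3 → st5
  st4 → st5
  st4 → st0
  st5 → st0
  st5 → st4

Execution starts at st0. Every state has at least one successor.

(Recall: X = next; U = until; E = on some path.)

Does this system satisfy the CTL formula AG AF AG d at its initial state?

States satisfying AF AG d: ∅.
States satisfying AG AF AG d: ∅.
st0 is reachable from st0 and violates AF AG d, so AG fails at st0.
st0 ∉ Sat(AG AF AG d).

No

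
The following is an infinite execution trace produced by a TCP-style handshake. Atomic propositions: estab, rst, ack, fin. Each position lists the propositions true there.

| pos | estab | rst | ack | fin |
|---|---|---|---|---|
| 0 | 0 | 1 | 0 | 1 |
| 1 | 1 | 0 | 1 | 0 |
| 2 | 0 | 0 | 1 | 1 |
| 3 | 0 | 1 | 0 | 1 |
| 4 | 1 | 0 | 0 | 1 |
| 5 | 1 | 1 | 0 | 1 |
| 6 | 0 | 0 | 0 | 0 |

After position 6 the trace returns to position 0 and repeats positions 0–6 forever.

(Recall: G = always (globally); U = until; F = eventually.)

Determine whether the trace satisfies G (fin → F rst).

fin → F rst holds at every position 0..6, and those are all positions ever visited, so G (fin → F rst) holds.
Positions where fin holds: 0, 2, 3, 4, 5.
Check F rst at each: 0→ok, 2→ok, 3→ok, 4→ok, 5→ok.

Satisfied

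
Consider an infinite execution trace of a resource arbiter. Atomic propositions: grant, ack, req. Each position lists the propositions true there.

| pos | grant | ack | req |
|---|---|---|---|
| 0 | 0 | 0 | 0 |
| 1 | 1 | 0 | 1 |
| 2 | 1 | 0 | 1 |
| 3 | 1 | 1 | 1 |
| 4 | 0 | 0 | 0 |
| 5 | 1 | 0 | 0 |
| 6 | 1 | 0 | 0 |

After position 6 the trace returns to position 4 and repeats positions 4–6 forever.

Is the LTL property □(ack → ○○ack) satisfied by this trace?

ack → ○○ack must hold at every position from 0 onward. It fails at position 3, so □(ack → ○○ack) is false.
Positions where ack holds: 3.
Check ○○ack at each: 3→fails.

No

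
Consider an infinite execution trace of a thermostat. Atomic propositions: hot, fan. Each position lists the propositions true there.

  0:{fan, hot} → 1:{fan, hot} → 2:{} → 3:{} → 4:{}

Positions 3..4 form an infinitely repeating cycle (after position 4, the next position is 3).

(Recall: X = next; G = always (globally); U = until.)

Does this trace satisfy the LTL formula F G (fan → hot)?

G (fan → hot) holds at position 0, which is reachable from 0, so F G (fan → hot) holds.

Satisfied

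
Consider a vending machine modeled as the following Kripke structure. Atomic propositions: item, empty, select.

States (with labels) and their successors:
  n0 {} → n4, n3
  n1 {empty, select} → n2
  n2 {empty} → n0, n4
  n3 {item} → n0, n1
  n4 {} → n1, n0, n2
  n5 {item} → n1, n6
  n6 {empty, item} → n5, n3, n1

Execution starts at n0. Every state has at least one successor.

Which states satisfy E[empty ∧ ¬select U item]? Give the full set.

States satisfying empty ∧ ¬select: {n2, n6}.
States satisfying item: {n3, n5, n6}.
States satisfying E[empty ∧ ¬select U item]: {n3, n5, n6}.

{n3, n5, n6}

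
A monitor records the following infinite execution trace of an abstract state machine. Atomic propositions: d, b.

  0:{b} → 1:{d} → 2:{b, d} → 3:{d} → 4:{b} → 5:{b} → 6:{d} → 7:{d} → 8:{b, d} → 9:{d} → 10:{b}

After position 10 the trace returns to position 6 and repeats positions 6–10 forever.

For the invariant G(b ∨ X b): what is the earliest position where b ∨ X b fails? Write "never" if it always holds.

Check b ∨ X b at each position in order: 0 ✓, 1 ✓, 2 ✓, 3 ✓, 4 ✓, 5 ✓.
At position 6 the labels are {d} and the next position 7 has {d}, so b ∨ X b is false there. This is the first violation.

6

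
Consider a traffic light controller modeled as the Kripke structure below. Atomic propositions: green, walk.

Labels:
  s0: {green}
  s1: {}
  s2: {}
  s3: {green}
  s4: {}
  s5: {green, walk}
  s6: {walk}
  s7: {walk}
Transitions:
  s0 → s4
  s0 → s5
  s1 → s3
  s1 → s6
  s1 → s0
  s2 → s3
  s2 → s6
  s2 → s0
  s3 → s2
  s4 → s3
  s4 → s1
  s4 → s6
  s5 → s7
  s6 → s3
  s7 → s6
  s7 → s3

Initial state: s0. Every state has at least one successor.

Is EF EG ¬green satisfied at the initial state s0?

No

States satisfying EG ¬green: ∅.
States satisfying EF EG ¬green: ∅.
No suitable path/successor from s0 witnesses the formula.
s0 ∉ Sat(EF EG ¬green).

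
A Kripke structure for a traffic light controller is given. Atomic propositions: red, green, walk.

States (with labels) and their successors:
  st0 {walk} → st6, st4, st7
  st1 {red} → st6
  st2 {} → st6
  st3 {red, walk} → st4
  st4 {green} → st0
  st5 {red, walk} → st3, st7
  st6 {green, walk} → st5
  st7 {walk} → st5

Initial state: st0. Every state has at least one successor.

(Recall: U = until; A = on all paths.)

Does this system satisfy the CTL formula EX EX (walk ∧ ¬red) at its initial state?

States satisfying EX (walk ∧ ¬red): {st0, st1, st2, st4, st5}.
States satisfying EX EX (walk ∧ ¬red): {st0, st3, st4, st6, st7}.
st0 ∈ Sat(EX EX (walk ∧ ¬red)).

Holds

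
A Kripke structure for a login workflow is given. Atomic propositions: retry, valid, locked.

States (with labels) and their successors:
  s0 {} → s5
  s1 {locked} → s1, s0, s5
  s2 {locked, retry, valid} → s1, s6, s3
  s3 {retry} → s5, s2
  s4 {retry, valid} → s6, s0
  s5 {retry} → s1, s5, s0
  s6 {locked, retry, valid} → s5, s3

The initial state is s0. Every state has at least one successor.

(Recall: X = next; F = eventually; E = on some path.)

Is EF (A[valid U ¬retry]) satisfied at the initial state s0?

States satisfying A[valid U ¬retry]: {s0, s1}.
States satisfying EF (A[valid U ¬retry]): {s0, s1, s2, s3, s4, s5, s6}.
Some path from s0 reaches a state where A[valid U ¬retry] holds.
s0 ∈ Sat(EF (A[valid U ¬retry])).

Yes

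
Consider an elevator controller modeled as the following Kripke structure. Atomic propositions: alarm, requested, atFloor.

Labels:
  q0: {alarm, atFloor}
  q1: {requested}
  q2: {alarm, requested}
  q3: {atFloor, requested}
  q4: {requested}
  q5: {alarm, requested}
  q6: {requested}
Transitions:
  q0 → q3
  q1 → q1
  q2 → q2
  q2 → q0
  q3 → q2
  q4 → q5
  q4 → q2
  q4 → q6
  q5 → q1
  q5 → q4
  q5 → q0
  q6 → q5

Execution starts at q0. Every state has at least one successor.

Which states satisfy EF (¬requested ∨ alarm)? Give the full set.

States satisfying ¬requested ∨ alarm: {q0, q2, q5}.
States satisfying EF (¬requested ∨ alarm): {q0, q2, q3, q4, q5, q6}.

{q0, q2, q3, q4, q5, q6}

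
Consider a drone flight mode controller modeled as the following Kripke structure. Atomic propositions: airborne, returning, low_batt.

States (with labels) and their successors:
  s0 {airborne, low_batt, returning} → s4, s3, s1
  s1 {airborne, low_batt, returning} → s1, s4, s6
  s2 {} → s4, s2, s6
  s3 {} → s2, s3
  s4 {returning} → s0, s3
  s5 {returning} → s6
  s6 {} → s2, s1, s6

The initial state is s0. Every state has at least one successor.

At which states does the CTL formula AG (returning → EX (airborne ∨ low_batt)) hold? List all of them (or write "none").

{s0, s1, s2, s3, s4, s6}

States satisfying returning → EX (airborne ∨ low_batt): {s0, s1, s2, s3, s4, s6}.
States satisfying AG (returning → EX (airborne ∨ low_batt)): {s0, s1, s2, s3, s4, s6}.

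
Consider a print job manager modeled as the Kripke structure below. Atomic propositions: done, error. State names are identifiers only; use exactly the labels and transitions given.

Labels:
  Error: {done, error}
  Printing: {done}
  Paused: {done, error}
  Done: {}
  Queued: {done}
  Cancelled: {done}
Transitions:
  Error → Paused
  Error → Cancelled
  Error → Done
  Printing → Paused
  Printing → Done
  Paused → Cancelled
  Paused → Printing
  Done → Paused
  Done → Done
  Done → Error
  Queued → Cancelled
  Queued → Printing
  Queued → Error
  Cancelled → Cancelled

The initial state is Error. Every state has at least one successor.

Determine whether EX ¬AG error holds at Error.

Holds

States satisfying ¬AG error: {Error, Printing, Paused, Done, Queued, Cancelled}.
States satisfying EX ¬AG error: {Error, Printing, Paused, Done, Queued, Cancelled}.
Error ∈ Sat(EX ¬AG error).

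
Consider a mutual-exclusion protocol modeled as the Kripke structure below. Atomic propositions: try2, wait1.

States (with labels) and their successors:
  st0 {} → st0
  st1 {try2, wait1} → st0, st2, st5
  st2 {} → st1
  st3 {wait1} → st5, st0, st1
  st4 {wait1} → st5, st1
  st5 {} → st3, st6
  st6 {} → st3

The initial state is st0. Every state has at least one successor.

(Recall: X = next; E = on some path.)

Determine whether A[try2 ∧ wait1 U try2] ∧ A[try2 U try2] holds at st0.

No

States satisfying try2 ∧ wait1: {st1}.
States satisfying try2: {st1}.
States satisfying A[try2 ∧ wait1 U try2]: {st1}.
States satisfying A[try2 U try2]: {st1}.
States satisfying A[try2 ∧ wait1 U try2] ∧ A[try2 U try2]: {st1}.
st0 ∉ Sat(A[try2 ∧ wait1 U try2] ∧ A[try2 U try2]).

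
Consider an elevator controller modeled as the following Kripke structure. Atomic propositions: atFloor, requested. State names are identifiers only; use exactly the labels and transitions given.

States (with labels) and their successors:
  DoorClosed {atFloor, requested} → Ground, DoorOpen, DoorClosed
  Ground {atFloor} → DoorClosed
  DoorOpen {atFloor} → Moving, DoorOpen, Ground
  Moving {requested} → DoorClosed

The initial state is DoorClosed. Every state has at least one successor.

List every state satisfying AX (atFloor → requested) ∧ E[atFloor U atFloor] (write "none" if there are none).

States satisfying atFloor → requested: {DoorClosed, Moving}.
States satisfying AX (atFloor → requested): {Ground, Moving}.
States satisfying atFloor: {DoorClosed, Ground, DoorOpen}.
States satisfying E[atFloor U atFloor]: {DoorClosed, Ground, DoorOpen}.
States satisfying AX (atFloor → requested) ∧ E[atFloor U atFloor]: {Ground}.

{Ground}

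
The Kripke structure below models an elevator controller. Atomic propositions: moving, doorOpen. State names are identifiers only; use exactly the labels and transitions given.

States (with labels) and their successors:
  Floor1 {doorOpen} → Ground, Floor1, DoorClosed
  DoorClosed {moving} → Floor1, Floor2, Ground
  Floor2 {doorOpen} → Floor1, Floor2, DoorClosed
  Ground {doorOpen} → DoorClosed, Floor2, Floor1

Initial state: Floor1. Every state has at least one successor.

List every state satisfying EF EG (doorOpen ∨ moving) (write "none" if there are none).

{Floor1, DoorClosed, Floor2, Ground}

States satisfying EG (doorOpen ∨ moving): {Floor1, DoorClosed, Floor2, Ground}.
States satisfying EF EG (doorOpen ∨ moving): {Floor1, DoorClosed, Floor2, Ground}.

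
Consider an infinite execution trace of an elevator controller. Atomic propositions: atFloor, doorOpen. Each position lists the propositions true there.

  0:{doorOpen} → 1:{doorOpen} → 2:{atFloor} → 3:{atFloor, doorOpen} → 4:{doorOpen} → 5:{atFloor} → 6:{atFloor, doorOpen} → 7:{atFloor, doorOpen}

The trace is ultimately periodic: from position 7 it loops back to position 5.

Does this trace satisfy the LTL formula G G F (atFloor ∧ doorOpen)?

G F (atFloor ∧ doorOpen) holds at every position 0..7, and those are all positions ever visited, so G G F (atFloor ∧ doorOpen) holds.

Satisfied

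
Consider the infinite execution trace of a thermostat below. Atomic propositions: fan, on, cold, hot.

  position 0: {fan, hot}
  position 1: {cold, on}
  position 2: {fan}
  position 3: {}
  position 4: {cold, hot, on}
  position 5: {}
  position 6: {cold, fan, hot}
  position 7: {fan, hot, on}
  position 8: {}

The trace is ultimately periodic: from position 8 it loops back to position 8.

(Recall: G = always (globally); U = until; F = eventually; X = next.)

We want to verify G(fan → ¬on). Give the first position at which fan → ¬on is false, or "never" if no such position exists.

Check fan → ¬on at each position in order: 0 ✓, 1 ✓, 2 ✓, 3 ✓, 4 ✓, 5 ✓, 6 ✓.
At position 7 the labels are {fan, hot, on}, so fan → ¬on is false there. This is the first violation.

7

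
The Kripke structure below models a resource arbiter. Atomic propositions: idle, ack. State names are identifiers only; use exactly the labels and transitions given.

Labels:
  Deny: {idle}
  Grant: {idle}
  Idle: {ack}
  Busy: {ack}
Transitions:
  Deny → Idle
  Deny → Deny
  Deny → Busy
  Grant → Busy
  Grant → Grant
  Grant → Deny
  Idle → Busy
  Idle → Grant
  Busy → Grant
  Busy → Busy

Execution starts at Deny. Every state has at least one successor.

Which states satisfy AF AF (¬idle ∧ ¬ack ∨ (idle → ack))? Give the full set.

States satisfying AF (¬idle ∧ ¬ack ∨ (idle → ack)): {Idle, Busy}.
States satisfying AF AF (¬idle ∧ ¬ack ∨ (idle → ack)): {Idle, Busy}.

{Idle, Busy}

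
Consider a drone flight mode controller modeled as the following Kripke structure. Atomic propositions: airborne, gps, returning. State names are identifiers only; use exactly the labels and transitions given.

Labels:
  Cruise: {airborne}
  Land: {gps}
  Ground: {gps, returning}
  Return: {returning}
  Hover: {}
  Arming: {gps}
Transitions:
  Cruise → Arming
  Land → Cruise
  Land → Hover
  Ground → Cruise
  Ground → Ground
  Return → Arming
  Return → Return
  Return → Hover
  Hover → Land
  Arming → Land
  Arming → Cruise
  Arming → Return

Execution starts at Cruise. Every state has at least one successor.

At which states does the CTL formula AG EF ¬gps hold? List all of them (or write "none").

States satisfying EF ¬gps: {Cruise, Land, Ground, Return, Hover, Arming}.
States satisfying AG EF ¬gps: {Cruise, Land, Ground, Return, Hover, Arming}.

{Cruise, Land, Ground, Return, Hover, Arming}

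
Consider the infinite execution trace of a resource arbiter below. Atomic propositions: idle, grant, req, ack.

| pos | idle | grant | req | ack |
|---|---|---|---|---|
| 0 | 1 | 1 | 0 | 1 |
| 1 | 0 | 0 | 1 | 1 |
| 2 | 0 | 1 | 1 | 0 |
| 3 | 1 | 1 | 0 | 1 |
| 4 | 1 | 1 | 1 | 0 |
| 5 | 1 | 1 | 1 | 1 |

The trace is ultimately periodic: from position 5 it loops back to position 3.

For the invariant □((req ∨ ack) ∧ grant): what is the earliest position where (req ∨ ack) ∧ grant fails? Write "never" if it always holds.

1

Check (req ∨ ack) ∧ grant at each position in order: 0 ✓.
At position 1 the labels are {ack, req}, so (req ∨ ack) ∧ grant is false there. This is the first violation.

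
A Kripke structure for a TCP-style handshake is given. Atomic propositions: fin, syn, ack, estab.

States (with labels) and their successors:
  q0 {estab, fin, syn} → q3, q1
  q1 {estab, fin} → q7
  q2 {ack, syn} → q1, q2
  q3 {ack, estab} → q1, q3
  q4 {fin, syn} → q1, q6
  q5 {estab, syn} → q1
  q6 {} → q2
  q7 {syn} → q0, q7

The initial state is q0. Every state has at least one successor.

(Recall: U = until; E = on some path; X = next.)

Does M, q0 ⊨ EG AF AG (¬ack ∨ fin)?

States satisfying AF AG (¬ack ∨ fin): ∅.
States satisfying EG AF AG (¬ack ∨ fin): ∅.
No suitable path/successor from q0 witnesses the formula.
q0 ∉ Sat(EG AF AG (¬ack ∨ fin)).

Violated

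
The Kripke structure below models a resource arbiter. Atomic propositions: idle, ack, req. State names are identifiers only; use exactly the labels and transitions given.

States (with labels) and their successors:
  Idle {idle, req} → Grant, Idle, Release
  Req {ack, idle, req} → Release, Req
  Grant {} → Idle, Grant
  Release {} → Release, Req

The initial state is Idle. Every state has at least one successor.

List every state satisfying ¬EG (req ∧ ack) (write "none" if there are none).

{Idle, Grant, Release}

States satisfying req ∧ ack: {Req}.
States satisfying EG (req ∧ ack): {Req}.
States satisfying ¬EG (req ∧ ack): {Idle, Grant, Release}.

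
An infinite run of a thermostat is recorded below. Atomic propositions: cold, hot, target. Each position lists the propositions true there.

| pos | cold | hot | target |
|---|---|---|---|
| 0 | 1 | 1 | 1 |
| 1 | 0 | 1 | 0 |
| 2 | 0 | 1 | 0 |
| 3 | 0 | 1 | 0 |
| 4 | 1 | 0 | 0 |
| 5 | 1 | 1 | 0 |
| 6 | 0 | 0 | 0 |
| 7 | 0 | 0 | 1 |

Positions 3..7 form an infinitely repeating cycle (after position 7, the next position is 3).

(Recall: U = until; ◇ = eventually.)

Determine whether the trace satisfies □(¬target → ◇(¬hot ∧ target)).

¬target → ◇(¬hot ∧ target) holds at every position 0..7, and those are all positions ever visited, so □(¬target → ◇(¬hot ∧ target)) holds.
Positions where ¬target holds: 1, 2, 3, 4, 5, 6.
Check ◇(¬hot ∧ target) at each: 1→ok, 2→ok, 3→ok, 4→ok, 5→ok, 6→ok.

Satisfied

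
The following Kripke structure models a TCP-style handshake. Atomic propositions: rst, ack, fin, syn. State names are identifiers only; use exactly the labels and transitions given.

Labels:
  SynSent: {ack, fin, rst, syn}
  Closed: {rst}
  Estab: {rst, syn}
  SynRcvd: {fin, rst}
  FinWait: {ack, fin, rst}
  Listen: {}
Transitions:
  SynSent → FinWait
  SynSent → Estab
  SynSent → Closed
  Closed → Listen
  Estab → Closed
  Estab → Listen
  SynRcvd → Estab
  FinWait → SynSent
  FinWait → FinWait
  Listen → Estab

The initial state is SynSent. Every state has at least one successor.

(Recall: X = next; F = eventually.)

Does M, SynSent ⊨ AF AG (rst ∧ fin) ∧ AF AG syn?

States satisfying AG (rst ∧ fin): ∅.
States satisfying AF AG (rst ∧ fin): ∅.
States satisfying AG syn: ∅.
States satisfying AF AG syn: ∅.
States satisfying AF AG (rst ∧ fin) ∧ AF AG syn: ∅.
SynSent ∉ Sat(AF AG (rst ∧ fin) ∧ AF AG syn).

Violated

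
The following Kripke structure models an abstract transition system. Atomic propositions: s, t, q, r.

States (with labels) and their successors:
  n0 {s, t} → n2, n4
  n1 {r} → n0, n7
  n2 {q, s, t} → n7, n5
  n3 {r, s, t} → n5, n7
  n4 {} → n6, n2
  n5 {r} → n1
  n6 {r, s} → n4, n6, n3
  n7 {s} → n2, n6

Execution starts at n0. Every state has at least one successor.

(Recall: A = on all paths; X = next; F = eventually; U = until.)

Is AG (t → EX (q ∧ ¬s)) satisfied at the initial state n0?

Does not hold

States satisfying t → EX (q ∧ ¬s): {n1, n4, n5, n6, n7}.
States satisfying AG (t → EX (q ∧ ¬s)): ∅.
n0 is reachable from n0 and violates t → EX (q ∧ ¬s), so AG fails at n0.
n0 ∉ Sat(AG (t → EX (q ∧ ¬s))).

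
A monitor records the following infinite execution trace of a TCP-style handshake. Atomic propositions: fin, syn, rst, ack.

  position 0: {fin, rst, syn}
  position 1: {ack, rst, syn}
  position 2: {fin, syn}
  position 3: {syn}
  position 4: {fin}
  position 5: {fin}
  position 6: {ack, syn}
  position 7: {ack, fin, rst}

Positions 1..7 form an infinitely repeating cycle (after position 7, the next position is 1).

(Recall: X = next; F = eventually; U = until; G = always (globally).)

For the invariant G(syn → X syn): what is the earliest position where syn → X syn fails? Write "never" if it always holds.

Check syn → X syn at each position in order: 0 ✓, 1 ✓, 2 ✓.
At position 3 the labels are {syn} and the next position 4 has {fin}, so syn → X syn is false there. This is the first violation.

3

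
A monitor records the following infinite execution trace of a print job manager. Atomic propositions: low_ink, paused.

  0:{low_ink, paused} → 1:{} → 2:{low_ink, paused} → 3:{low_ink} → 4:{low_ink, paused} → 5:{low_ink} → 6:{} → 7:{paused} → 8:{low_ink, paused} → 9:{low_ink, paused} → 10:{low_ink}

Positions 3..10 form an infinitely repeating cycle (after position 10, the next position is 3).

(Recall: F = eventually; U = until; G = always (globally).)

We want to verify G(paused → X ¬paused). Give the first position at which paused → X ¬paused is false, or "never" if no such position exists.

7

Check paused → X ¬paused at each position in order: 0 ✓, 1 ✓, 2 ✓, 3 ✓, 4 ✓, 5 ✓, 6 ✓.
At position 7 the labels are {paused} and the next position 8 has {low_ink, paused}, so paused → X ¬paused is false there. This is the first violation.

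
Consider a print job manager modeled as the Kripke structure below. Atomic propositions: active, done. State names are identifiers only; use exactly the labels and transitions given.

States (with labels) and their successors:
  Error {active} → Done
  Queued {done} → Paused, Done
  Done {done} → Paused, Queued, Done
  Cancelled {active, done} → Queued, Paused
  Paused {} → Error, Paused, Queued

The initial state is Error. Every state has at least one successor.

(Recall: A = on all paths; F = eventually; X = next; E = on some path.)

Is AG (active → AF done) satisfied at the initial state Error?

Yes

States satisfying active → AF done: {Error, Queued, Done, Cancelled, Paused}.
States satisfying AG (active → AF done): {Error, Queued, Done, Cancelled, Paused}.
Every state reachable from Error satisfies active → AF done.
Error ∈ Sat(AG (active → AF done)).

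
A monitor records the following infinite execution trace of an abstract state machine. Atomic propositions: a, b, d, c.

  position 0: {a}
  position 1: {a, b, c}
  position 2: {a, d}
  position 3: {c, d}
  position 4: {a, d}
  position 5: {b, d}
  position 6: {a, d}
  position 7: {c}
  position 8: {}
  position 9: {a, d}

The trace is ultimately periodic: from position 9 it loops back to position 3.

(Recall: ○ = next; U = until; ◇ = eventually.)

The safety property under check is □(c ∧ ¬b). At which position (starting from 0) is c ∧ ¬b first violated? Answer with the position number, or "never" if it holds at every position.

At position 0 the labels are {a}, so c ∧ ¬b is false there. This is the first violation.

0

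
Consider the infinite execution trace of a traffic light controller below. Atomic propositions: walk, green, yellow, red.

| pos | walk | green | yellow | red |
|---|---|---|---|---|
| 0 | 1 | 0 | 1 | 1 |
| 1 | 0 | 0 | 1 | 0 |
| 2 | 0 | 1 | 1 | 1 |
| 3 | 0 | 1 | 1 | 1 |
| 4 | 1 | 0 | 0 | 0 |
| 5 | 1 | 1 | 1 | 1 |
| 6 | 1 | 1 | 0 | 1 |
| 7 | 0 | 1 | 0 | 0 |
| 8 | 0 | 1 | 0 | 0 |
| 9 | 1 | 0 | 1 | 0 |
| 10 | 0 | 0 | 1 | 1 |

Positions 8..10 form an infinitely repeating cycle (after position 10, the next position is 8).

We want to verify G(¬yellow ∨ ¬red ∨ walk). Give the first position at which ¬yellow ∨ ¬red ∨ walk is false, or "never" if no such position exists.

2

Check ¬yellow ∨ ¬red ∨ walk at each position in order: 0 ✓, 1 ✓.
At position 2 the labels are {green, red, yellow}, so ¬yellow ∨ ¬red ∨ walk is false there. This is the first violation.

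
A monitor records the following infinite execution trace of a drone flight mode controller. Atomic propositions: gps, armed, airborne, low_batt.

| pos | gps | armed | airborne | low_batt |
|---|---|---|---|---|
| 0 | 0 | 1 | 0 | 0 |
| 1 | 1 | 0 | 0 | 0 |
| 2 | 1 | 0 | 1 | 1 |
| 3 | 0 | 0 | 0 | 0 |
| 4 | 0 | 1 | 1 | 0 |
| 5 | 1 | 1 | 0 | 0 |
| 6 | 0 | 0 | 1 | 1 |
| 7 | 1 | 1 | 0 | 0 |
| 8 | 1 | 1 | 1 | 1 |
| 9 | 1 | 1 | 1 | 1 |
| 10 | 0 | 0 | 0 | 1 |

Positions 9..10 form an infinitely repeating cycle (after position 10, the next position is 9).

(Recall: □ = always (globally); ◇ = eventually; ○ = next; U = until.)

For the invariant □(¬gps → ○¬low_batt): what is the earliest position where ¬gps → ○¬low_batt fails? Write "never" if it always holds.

10

Check ¬gps → ○¬low_batt at each position in order: 0 ✓, 1 ✓, 2 ✓, 3 ✓, 4 ✓, 5 ✓, 6 ✓, 7 ✓, 8 ✓, 9 ✓.
At position 10 the labels are {low_batt} and the next position 9 has {airborne, armed, gps, low_batt}, so ¬gps → ○¬low_batt is false there. This is the first violation.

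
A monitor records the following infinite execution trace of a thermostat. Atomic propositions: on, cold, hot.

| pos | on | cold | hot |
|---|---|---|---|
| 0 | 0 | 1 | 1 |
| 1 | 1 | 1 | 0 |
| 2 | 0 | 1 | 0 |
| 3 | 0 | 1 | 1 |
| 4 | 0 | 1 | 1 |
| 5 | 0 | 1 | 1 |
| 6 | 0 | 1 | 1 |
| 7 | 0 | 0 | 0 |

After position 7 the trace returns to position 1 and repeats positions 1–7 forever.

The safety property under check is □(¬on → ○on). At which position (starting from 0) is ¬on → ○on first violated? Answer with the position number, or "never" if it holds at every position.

Check ¬on → ○on at each position in order: 0 ✓, 1 ✓.
At position 2 the labels are {cold} and the next position 3 has {cold, hot}, so ¬on → ○on is false there. This is the first violation.

2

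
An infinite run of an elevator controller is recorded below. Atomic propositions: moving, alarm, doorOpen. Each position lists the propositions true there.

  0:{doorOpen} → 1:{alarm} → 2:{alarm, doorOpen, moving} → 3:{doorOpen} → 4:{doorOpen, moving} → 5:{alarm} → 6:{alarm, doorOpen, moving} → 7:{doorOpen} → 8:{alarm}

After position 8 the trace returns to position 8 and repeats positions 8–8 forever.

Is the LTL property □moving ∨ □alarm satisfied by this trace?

moving must hold at every position from 0 onward. It fails at position 0, so □moving is false.
alarm must hold at every position from 0 onward. It fails at position 0, so □alarm is false.
At position 0: □moving is false; □alarm is false; so □moving ∨ □alarm is false.

Does not hold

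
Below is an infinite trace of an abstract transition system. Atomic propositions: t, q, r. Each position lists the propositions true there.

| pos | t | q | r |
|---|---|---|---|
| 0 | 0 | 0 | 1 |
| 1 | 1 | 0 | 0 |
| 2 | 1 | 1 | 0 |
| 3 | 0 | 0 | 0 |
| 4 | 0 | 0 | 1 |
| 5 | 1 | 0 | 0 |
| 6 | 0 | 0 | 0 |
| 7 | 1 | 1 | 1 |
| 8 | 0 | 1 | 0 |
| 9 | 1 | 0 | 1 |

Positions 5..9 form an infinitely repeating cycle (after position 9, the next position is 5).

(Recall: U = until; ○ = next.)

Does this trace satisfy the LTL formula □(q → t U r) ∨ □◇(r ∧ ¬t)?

Violated

q → t U r must hold at every position from 0 onward. It fails at position 2, so □(q → t U r) is false.
Positions where q holds: 2, 7, 8.
Check t U r at each: 2→fails, 7→ok, 8→fails.
◇(r ∧ ¬t) must hold at every position from 0 onward. It fails at position 5, so □◇(r ∧ ¬t) is false.
At position 0: □(q → t U r) is false; □◇(r ∧ ¬t) is false; so □(q → t U r) ∨ □◇(r ∧ ¬t) is false.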